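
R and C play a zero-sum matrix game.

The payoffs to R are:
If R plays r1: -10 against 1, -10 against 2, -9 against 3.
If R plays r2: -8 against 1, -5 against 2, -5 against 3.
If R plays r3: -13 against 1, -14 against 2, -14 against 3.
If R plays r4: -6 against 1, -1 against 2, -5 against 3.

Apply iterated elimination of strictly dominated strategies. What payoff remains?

Row r3 is strictly dominated by row r1 (-10>-13, -10>-14, -9>-14); eliminate r3.
Column 3 is strictly dominated by 1 for C (-10<-9, -8<-5, -6<-5); eliminate 3.
Row r2 is strictly dominated by row r4 (-6>-8, -1>-5); eliminate r2.
Row r1 is strictly dominated by row r4 (-6>-10, -1>-10); eliminate r1.
Column 2 is strictly dominated by 1 for C (-6<-1); eliminate 2.
Only (r4, 1) remains, with payoff -6.

-6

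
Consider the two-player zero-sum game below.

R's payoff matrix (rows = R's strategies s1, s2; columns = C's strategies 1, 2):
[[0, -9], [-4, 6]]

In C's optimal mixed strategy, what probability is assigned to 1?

15/19

Row minima are -9 and -4, so R's maximin is -4; column maxima are 0 and 6, so C's minimax is 0. These differ, so the equilibrium is in mixed strategies.
Let C play 1 with probability q. R is indifferent when −9(1−q) = −4q + 6(1−q), giving q = 15/19.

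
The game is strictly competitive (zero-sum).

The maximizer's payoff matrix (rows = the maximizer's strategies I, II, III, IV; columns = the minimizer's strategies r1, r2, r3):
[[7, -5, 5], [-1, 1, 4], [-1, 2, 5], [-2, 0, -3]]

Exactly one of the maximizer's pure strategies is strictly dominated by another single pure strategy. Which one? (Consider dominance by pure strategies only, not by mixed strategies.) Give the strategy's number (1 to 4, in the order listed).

4

Compare IV with II: -1 > -2, 1 > 0, 4 > -3.
So II strictly dominates IV for the maximizer; IV is strictly dominated.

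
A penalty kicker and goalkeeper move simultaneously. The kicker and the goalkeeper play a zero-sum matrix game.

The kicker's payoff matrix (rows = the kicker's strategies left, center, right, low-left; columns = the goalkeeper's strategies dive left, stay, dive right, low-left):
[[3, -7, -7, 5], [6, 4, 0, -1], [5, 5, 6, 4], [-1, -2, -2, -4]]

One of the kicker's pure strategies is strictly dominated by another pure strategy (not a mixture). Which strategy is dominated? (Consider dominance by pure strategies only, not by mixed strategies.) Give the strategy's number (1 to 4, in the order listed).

4

Compare low-left with center: 6 > -1, 4 > -2, 0 > -2, -1 > -4.
So center strictly dominates low-left for the kicker; low-left is strictly dominated.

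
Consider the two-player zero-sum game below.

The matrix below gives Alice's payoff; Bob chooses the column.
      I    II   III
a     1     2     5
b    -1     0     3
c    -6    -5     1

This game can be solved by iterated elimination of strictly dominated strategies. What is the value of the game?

Row c is strictly dominated by row a (1>-6, 2>-5, 5>1); eliminate c.
Row b is strictly dominated by row a (1>-1, 2>0, 5>3); eliminate b.
Column III is strictly dominated by I for Bob (1<5); eliminate III.
Column II is strictly dominated by I for Bob (1<2); eliminate II.
Only (a, I) remains, with payoff 1.

1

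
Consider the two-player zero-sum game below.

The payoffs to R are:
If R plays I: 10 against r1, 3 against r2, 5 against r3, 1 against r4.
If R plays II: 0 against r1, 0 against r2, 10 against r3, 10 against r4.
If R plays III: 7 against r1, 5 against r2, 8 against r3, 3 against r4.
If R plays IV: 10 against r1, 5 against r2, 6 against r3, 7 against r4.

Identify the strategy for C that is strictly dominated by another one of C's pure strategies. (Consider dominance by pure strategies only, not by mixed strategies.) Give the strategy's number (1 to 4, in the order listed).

3

C prefers columns that give R less. Compare r3 with r2: 3 < 5, 0 < 10, 5 < 8, 5 < 6.
So r2 strictly dominates r3 for C; r3 is strictly dominated.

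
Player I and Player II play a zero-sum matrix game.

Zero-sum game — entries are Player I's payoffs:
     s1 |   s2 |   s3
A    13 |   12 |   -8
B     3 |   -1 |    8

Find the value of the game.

88/29

Column s1 is strictly dominated by s2 for Player II (it gives Player I more in every row).
The remaining 2×2 game on (A, B) × (s2, s3) has no saddle point. Let Player I play A with probability p; indifference gives 12p − (1−p) = −8p + 8(1−p), so p = 9/29.
Similarly Player II's optimal q on s2 is 16/29, and the value is 12·(16/29) + (-8)·(13/29) = 88/29.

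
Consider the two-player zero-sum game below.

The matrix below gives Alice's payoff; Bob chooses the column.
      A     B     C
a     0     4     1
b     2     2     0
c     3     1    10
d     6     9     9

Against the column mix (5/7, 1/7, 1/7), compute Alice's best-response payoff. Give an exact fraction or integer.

a: (0)·(5/7) + (4)·(1/7) + (1)·(1/7) = 5/7.
b: (2)·(5/7) + (2)·(1/7) + (0)·(1/7) = 12/7.
c: (3)·(5/7) + (1)·(1/7) + (10)·(1/7) = 26/7.
d: (6)·(5/7) + (9)·(1/7) + (9)·(1/7) = 48/7.
The best pure response is d with expected payoff 48/7.

48/7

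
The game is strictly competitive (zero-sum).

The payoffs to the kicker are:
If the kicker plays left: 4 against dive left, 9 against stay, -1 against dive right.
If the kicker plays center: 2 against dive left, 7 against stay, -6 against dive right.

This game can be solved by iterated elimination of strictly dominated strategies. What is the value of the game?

-1

Column stay is strictly dominated by dive left for the goalkeeper (4<9, 2<7); eliminate stay.
Row center is strictly dominated by row left (4>2, -1>-6); eliminate center.
Column dive left is strictly dominated by dive right for the goalkeeper (-1<4); eliminate dive left.
Only (left, dive right) remains, with payoff -1.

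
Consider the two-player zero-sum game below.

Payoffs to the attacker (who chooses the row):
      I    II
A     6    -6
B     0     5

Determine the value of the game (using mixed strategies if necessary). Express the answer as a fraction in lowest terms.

Row minima are -6 and 0, so the attacker's maximin is 0; column maxima are 6 and 5, so the defender's minimax is 5. These differ, so the equilibrium is in mixed strategies.
Let the attacker play A with probability p. The defender is indifferent when 6p = −6p + 5(1−p), giving p = 5/17.
Let the defender play I with probability q. The attacker is indifferent when 6q − 6(1−q) = 5(1−q), giving q = 11/17.
The value is 6·(11/17) + (-6)·(6/17) = 30/17.

30/17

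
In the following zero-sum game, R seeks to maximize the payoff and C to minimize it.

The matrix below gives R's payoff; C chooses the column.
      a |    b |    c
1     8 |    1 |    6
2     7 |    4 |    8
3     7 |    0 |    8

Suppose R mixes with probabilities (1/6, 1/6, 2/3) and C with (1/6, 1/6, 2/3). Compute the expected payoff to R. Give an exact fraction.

Against (1/6, 1/6, 2/3), each row's expected payoff is 1: 11/2; 2: 43/6; 3: 13/2.
Taking the (1/6, 1/6, 2/3)-weighted average: (1/6)·(11/2) + (1/6)·(43/6) + (2/3)·(13/2) = 58/9.

58/9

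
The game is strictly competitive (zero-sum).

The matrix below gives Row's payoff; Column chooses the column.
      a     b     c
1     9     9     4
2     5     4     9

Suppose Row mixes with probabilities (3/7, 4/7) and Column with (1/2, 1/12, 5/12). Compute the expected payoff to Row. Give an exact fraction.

Against (1/2, 1/12, 5/12), each row's expected payoff is 1: 83/12; 2: 79/12.
Taking the (3/7, 4/7)-weighted average: (3/7)·(83/12) + (4/7)·(79/12) = 565/84.

565/84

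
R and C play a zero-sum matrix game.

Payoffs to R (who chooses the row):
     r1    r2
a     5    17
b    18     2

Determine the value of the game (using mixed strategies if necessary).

74/7

Row minima are 5 and 2, so R's maximin is 5; column maxima are 18 and 17, so C's minimax is 17. These differ, so the equilibrium is in mixed strategies.
Let R play a with probability p. C is indifferent when 5p + 18(1−p) = 17p + 2(1−p), giving p = 4/7.
Let C play r1 with probability q. R is indifferent when 5q + 17(1−q) = 18q + 2(1−q), giving q = 15/28.
The value is 5·(15/28) + (17)·(13/28) = 74/7.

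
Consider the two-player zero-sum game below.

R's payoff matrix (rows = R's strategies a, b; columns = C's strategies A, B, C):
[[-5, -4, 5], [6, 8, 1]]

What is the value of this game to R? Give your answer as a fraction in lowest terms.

Column B is strictly dominated by A for C (it gives R more in every row).
The remaining 2×2 game on (a, b) × (A, C) has no saddle point. Let R play a with probability p; indifference gives −5p + 6(1−p) = 5p + (1−p), so p = 1/3.
Similarly C's optimal q on A is 4/15, and the value is -5·(4/15) + (5)·(11/15) = 7/3.

7/3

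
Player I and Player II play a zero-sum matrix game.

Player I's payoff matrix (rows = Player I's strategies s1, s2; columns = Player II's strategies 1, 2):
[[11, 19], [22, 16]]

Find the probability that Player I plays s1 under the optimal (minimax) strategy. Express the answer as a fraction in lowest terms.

3/7

Row minima are 11 and 16, so Player I's maximin is 16; column maxima are 22 and 19, so Player II's minimax is 19. These differ, so the equilibrium is in mixed strategies.
Let Player I play s1 with probability p. Player II is indifferent when 11p + 22(1−p) = 19p + 16(1−p), giving p = 3/7.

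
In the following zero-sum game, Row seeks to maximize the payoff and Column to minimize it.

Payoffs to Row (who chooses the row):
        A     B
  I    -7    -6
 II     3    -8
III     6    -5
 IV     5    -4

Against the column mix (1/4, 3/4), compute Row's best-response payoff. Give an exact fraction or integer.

-7/4

I: (-7)·(1/4) + (-6)·(3/4) = -25/4.
II: (3)·(1/4) + (-8)·(3/4) = -21/4.
III: (6)·(1/4) + (-5)·(3/4) = -9/4.
IV: (5)·(1/4) + (-4)·(3/4) = -7/4.
The best pure response is IV with expected payoff -7/4.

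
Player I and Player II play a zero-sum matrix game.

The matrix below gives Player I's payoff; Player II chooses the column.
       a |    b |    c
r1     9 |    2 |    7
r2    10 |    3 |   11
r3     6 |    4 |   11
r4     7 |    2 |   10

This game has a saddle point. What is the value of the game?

4

Row minima: 2, 3, 4, 2 → Player I's maximin is 4.
Column maxima: 10, 4, 11 → Player II's minimax is 4.
They coincide at (r3, b), so the value is 4.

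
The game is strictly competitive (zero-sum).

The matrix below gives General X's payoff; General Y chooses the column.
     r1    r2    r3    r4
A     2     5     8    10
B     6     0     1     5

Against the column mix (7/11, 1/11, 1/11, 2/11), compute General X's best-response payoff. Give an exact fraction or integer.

A: (2)·(7/11) + (5)·(1/11) + (8)·(1/11) + (10)·(2/11) = 47/11.
B: (6)·(7/11) + (0)·(1/11) + (1)·(1/11) + (5)·(2/11) = 53/11.
The best pure response is B with expected payoff 53/11.

53/11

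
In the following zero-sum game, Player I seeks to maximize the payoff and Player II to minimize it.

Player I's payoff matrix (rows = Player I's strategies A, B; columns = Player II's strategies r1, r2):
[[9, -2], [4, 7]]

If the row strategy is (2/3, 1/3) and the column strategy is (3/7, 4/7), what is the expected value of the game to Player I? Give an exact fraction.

26/7

Against (3/7, 4/7), each row's expected payoff is A: 19/7; B: 40/7.
Taking the (2/3, 1/3)-weighted average: (2/3)·(19/7) + (1/3)·(40/7) = 26/7.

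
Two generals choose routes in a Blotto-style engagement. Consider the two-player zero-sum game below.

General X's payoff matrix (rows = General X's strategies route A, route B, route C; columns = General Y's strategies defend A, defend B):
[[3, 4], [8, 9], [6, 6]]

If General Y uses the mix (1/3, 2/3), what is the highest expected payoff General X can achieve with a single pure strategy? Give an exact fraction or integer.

26/3

route A: (3)·(1/3) + (4)·(2/3) = 11/3.
route B: (8)·(1/3) + (9)·(2/3) = 26/3.
route C: (6)·(1/3) + (6)·(2/3) = 6.
The best pure response is route B with expected payoff 26/3.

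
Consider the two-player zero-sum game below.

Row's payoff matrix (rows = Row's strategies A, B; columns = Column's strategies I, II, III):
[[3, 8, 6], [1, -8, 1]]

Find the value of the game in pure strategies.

3

Row minima: 3, -8 → Row's maximin is 3.
Column maxima: 3, 8, 6 → Column's minimax is 3.
They coincide at (A, I), so the value is 3.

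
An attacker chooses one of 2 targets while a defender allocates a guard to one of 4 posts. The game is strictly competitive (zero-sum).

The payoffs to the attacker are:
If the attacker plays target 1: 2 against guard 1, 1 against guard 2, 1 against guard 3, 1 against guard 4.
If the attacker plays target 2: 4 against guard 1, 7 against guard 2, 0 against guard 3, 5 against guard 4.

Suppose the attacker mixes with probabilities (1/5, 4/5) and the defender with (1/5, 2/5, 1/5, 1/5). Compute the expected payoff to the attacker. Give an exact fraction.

98/25

Against (1/5, 2/5, 1/5, 1/5), each row's expected payoff is target 1: 6/5; target 2: 23/5.
Taking the (1/5, 4/5)-weighted average: (1/5)·(6/5) + (4/5)·(23/5) = 98/25.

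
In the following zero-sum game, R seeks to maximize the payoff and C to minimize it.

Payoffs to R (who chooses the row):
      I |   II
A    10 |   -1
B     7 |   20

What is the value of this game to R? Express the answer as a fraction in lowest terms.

69/8

Row minima are -1 and 7, so R's maximin is 7; column maxima are 10 and 20, so C's minimax is 10. These differ, so the equilibrium is in mixed strategies.
Let R play A with probability p. C is indifferent when 10p + 7(1−p) = −p + 20(1−p), giving p = 13/24.
Let C play I with probability q. R is indifferent when 10q − (1−q) = 7q + 20(1−q), giving q = 7/8.
The value is 10·(7/8) + (-1)·(1/8) = 69/8.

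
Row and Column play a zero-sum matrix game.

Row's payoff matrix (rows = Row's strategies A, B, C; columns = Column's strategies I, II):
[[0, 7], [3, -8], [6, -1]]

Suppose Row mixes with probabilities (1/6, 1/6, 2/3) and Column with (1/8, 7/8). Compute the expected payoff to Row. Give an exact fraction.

Against (1/8, 7/8), each row's expected payoff is A: 49/8; B: -53/8; C: -1/8.
Taking the (1/6, 1/6, 2/3)-weighted average: (1/6)·(49/8) + (1/6)·(-53/8) + (2/3)·(-1/8) = -1/6.

-1/6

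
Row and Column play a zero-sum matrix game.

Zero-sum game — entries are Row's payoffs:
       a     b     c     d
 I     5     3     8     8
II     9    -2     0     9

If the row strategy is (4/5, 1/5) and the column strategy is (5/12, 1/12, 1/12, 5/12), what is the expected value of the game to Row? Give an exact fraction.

98/15

Against (5/12, 1/12, 1/12, 5/12), each row's expected payoff is I: 19/3; II: 22/3.
Taking the (4/5, 1/5)-weighted average: (4/5)·(19/3) + (1/5)·(22/3) = 98/15.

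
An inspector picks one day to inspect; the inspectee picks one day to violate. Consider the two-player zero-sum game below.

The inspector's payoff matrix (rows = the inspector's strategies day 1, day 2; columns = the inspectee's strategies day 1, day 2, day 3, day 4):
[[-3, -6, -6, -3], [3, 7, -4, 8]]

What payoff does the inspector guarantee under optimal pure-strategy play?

-4

Row minima: -6, -4 → the inspector's maximin is -4.
Column maxima: 3, 7, -4, 8 → the inspectee's minimax is -4.
They coincide at (day 2, day 3), so the value is -4.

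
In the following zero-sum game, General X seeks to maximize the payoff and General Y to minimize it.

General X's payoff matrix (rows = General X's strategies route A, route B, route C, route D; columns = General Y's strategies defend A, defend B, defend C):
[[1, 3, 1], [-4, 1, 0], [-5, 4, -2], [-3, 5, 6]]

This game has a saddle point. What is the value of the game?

Row minima: 1, -4, -5, -3 → General X's maximin is 1.
Column maxima: 1, 5, 6 → General Y's minimax is 1.
They coincide at (route A, defend A), so the value is 1.

1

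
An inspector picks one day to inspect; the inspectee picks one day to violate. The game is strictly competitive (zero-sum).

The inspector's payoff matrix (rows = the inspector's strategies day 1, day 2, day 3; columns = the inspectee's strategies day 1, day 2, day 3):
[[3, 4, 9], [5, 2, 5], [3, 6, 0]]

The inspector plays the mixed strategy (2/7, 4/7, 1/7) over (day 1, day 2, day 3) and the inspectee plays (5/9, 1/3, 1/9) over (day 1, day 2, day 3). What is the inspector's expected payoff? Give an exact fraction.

83/21

Against (5/9, 1/3, 1/9), each row's expected payoff is day 1: 4; day 2: 4; day 3: 11/3.
Taking the (2/7, 4/7, 1/7)-weighted average: (2/7)·(4) + (4/7)·(4) + (1/7)·(11/3) = 83/21.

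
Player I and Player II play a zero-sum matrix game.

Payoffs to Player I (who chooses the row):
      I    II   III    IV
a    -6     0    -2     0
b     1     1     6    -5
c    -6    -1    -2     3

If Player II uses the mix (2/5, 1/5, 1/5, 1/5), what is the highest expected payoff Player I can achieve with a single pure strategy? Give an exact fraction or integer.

a: (-6)·(2/5) + (0)·(1/5) + (-2)·(1/5) + (0)·(1/5) = -14/5.
b: (1)·(2/5) + (1)·(1/5) + (6)·(1/5) + (-5)·(1/5) = 4/5.
c: (-6)·(2/5) + (-1)·(1/5) + (-2)·(1/5) + (3)·(1/5) = -12/5.
The best pure response is b with expected payoff 4/5.

4/5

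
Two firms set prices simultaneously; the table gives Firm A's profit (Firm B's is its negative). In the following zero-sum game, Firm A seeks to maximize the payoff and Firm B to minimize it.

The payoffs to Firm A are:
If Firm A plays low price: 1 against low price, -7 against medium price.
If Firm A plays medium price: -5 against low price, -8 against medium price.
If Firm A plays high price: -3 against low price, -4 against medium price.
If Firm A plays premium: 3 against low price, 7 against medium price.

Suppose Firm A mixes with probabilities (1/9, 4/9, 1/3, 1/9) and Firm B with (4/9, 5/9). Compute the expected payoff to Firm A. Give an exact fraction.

-320/81

Against (4/9, 5/9), each row's expected payoff is low price: -31/9; medium price: -20/3; high price: -32/9; premium: 47/9.
Taking the (1/9, 4/9, 1/3, 1/9)-weighted average: (1/9)·(-31/9) + (4/9)·(-20/3) + (1/3)·(-32/9) + (1/9)·(47/9) = -320/81.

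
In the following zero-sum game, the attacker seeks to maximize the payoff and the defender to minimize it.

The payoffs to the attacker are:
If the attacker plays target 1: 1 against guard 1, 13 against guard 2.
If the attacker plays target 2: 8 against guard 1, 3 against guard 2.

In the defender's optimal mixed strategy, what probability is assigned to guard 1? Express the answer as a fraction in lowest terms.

Row minima are 1 and 3, so the attacker's maximin is 3; column maxima are 8 and 13, so the defender's minimax is 8. These differ, so the equilibrium is in mixed strategies.
Let the defender play guard 1 with probability q. The attacker is indifferent when q + 13(1−q) = 8q + 3(1−q), giving q = 10/17.

10/17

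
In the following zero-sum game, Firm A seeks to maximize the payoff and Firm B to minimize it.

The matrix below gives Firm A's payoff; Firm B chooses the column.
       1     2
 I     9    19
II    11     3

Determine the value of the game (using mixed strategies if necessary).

91/9

Row minima are 9 and 3, so Firm A's maximin is 9; column maxima are 11 and 19, so Firm B's minimax is 11. These differ, so the equilibrium is in mixed strategies.
Let Firm A play I with probability p. Firm B is indifferent when 9p + 11(1−p) = 19p + 3(1−p), giving p = 4/9.
Let Firm B play 1 with probability q. Firm A is indifferent when 9q + 19(1−q) = 11q + 3(1−q), giving q = 8/9.
The value is 9·(8/9) + (19)·(1/9) = 91/9.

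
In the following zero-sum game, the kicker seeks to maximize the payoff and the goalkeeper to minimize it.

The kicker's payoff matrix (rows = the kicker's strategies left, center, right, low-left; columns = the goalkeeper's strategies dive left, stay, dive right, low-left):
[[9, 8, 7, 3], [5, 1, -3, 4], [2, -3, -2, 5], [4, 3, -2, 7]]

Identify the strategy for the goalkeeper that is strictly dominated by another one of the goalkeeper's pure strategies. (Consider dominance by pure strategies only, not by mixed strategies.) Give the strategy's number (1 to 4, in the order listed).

1

The goalkeeper prefers columns that give the kicker less. Compare dive left with stay: 8 < 9, 1 < 5, -3 < 2, 3 < 4.
So stay strictly dominates dive left for the goalkeeper; dive left is strictly dominated.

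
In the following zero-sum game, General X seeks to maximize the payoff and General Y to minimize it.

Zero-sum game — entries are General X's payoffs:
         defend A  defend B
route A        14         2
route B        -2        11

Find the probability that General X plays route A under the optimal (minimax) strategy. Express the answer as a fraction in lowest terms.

13/25

Row minima are 2 and -2, so General X's maximin is 2; column maxima are 14 and 11, so General Y's minimax is 11. These differ, so the equilibrium is in mixed strategies.
Let General X play route A with probability p. General Y is indifferent when 14p − 2(1−p) = 2p + 11(1−p), giving p = 13/25.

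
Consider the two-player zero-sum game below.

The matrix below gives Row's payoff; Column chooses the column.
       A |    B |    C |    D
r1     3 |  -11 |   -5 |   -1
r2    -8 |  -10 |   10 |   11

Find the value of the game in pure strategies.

-10

Row minima: -11, -10 → Row's maximin is -10.
Column maxima: 3, -10, 10, 11 → Column's minimax is -10.
They coincide at (r2, B), so the value is -10.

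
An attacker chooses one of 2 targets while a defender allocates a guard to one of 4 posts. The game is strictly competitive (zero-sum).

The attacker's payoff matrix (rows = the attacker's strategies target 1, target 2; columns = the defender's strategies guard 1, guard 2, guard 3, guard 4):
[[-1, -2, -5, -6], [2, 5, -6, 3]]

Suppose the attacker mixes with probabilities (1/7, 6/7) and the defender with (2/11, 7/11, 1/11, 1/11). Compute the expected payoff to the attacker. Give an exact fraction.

27/11

Against (2/11, 7/11, 1/11, 1/11), each row's expected payoff is target 1: -27/11; target 2: 36/11.
Taking the (1/7, 6/7)-weighted average: (1/7)·(-27/11) + (6/7)·(36/11) = 27/11.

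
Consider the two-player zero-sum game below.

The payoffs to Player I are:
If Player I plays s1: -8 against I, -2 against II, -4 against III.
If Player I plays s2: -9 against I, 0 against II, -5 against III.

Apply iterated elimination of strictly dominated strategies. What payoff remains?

-8

Column II is strictly dominated by I for Player II (-8<-2, -9<0); eliminate II.
Row s2 is strictly dominated by row s1 (-8>-9, -4>-5); eliminate s2.
Column III is strictly dominated by I for Player II (-8<-4); eliminate III.
Only (s1, I) remains, with payoff -8.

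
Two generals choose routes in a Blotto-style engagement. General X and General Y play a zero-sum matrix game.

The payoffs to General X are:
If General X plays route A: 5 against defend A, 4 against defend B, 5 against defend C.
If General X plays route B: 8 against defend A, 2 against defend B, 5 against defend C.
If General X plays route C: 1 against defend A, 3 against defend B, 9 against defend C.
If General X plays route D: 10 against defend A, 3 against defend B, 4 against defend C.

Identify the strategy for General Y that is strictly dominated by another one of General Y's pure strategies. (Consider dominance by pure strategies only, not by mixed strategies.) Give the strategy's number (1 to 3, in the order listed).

3

General Y prefers columns that give General X less. Compare defend C with defend B: 4 < 5, 2 < 5, 3 < 9, 3 < 4.
So defend B strictly dominates defend C for General Y; defend C is strictly dominated.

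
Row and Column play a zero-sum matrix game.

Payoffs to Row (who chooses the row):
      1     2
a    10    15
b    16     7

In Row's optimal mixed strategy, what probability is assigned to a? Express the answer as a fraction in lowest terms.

9/14

Row minima are 10 and 7, so Row's maximin is 10; column maxima are 16 and 15, so Column's minimax is 15. These differ, so the equilibrium is in mixed strategies.
Let Row play a with probability p. Column is indifferent when 10p + 16(1−p) = 15p + 7(1−p), giving p = 9/14.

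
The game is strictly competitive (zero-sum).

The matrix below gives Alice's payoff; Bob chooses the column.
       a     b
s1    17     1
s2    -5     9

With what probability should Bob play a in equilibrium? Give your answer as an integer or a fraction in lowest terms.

4/15

Row minima are 1 and -5, so Alice's maximin is 1; column maxima are 17 and 9, so Bob's minimax is 9. These differ, so the equilibrium is in mixed strategies.
Let Bob play a with probability q. Alice is indifferent when 17q + (1−q) = −5q + 9(1−q), giving q = 4/15.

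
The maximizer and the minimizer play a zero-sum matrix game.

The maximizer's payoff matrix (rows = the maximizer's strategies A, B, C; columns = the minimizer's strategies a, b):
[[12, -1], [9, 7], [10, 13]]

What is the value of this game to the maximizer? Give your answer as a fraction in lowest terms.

Row B is strictly dominated by row C, so the maximizer never plays it.
The remaining 2×2 game on (A, C) × (a, b) has no saddle point. Let the maximizer play A with probability p; indifference gives 12p + 10(1−p) = −p + 13(1−p), so p = 3/16.
Similarly the minimizer's optimal q on a is 7/8, and the value is 12·(7/8) + (-1)·(1/8) = 83/8.

83/8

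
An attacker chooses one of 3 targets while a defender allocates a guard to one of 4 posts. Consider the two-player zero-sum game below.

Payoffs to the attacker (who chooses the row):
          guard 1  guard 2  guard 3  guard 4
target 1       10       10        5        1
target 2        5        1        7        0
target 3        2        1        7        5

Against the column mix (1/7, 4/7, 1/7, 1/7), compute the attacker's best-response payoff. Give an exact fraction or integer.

8

target 1: (10)·(1/7) + (10)·(4/7) + (5)·(1/7) + (1)·(1/7) = 8.
target 2: (5)·(1/7) + (1)·(4/7) + (7)·(1/7) + (0)·(1/7) = 16/7.
target 3: (2)·(1/7) + (1)·(4/7) + (7)·(1/7) + (5)·(1/7) = 18/7.
The best pure response is target 1 with expected payoff 8.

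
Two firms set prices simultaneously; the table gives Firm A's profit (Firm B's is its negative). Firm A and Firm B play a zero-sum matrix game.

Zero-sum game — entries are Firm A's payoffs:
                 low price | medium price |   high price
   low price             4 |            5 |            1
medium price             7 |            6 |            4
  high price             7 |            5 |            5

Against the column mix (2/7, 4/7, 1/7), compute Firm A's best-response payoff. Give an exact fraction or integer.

low price: (4)·(2/7) + (5)·(4/7) + (1)·(1/7) = 29/7.
medium price: (7)·(2/7) + (6)·(4/7) + (4)·(1/7) = 6.
high price: (7)·(2/7) + (5)·(4/7) + (5)·(1/7) = 39/7.
The best pure response is medium price with expected payoff 6.

6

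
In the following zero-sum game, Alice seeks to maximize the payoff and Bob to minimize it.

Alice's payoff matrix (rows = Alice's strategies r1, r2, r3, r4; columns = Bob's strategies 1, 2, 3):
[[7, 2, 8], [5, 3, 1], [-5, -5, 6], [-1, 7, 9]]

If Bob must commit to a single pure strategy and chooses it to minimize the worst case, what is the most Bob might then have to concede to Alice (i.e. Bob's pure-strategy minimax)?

7

The worst case (largest entry) in each column is 1: 7, 2: 7, 3: 9.
The best (smallest) of these is 7.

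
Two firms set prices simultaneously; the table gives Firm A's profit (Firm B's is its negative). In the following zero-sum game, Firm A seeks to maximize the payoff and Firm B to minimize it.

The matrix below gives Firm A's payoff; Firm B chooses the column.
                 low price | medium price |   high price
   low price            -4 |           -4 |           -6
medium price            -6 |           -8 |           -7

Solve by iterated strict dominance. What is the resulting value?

-6

Row medium price is strictly dominated by row low price (-4>-6, -4>-8, -6>-7); eliminate medium price.
Column medium price is strictly dominated by high price for Firm B (-6<-4); eliminate medium price.
Column low price is strictly dominated by high price for Firm B (-6<-4); eliminate low price.
Only (low price, high price) remains, with payoff -6.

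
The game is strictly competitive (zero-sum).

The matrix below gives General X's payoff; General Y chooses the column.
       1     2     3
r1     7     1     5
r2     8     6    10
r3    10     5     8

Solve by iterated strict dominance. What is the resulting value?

Row r1 is strictly dominated by row r2 (8>7, 6>1, 10>5); eliminate r1.
Column 3 is strictly dominated by 2 for General Y (6<10, 5<8); eliminate 3.
Column 1 is strictly dominated by 2 for General Y (6<8, 5<10); eliminate 1.
Row r3 is strictly dominated by row r2 (6>5); eliminate r3.
Only (r2, 2) remains, with payoff 6.

6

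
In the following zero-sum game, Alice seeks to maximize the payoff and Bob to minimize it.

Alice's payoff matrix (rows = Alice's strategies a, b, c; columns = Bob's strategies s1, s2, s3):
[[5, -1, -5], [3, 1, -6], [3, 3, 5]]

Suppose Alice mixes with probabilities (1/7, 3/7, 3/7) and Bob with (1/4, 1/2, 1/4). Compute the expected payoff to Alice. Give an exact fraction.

37/28

Against (1/4, 1/2, 1/4), each row's expected payoff is a: -1/2; b: -1/4; c: 7/2.
Taking the (1/7, 3/7, 3/7)-weighted average: (1/7)·(-1/2) + (3/7)·(-1/4) + (3/7)·(7/2) = 37/28.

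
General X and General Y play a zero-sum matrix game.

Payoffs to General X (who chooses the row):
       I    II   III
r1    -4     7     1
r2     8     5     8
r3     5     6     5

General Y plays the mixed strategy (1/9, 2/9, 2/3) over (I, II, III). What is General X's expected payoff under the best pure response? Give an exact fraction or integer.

r1: (-4)·(1/9) + (7)·(2/9) + (1)·(2/3) = 16/9.
r2: (8)·(1/9) + (5)·(2/9) + (8)·(2/3) = 22/3.
r3: (5)·(1/9) + (6)·(2/9) + (5)·(2/3) = 47/9.
The best pure response is r2 with expected payoff 22/3.

22/3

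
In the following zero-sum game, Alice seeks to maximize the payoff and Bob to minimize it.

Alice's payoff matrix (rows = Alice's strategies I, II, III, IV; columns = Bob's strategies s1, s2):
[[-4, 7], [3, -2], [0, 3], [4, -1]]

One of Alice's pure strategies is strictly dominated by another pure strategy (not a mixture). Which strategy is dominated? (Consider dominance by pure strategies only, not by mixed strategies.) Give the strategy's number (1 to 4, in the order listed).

Compare II with IV: 4 > 3, -1 > -2.
So IV strictly dominates II for Alice; II is strictly dominated.

2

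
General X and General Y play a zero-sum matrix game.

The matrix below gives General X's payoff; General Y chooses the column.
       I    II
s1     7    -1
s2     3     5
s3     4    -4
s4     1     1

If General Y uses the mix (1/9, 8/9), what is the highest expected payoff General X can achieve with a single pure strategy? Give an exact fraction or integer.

43/9

s1: (7)·(1/9) + (-1)·(8/9) = -1/9.
s2: (3)·(1/9) + (5)·(8/9) = 43/9.
s3: (4)·(1/9) + (-4)·(8/9) = -28/9.
s4: (1)·(1/9) + (1)·(8/9) = 1.
The best pure response is s2 with expected payoff 43/9.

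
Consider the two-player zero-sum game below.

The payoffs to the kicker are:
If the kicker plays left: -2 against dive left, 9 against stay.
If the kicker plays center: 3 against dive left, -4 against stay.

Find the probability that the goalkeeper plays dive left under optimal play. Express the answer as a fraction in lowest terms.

13/18

Row minima are -2 and -4, so the kicker's maximin is -2; column maxima are 3 and 9, so the goalkeeper's minimax is 3. These differ, so the equilibrium is in mixed strategies.
Let the goalkeeper play dive left with probability q. The kicker is indifferent when −2q + 9(1−q) = 3q − 4(1−q), giving q = 13/18.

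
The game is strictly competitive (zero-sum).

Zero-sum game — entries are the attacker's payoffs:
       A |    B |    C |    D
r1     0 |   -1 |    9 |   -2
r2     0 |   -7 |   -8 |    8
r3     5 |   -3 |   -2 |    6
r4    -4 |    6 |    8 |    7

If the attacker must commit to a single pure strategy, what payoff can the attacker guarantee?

The worst-case payoff for each row is r1: -2, r2: -8, r3: -3, r4: -4.
The best of these is -2.

-2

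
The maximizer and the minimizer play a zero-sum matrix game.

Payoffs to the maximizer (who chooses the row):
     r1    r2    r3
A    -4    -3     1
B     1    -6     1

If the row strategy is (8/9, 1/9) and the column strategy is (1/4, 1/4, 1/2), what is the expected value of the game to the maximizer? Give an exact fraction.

Against (1/4, 1/4, 1/2), each row's expected payoff is A: -5/4; B: -3/4.
Taking the (8/9, 1/9)-weighted average: (8/9)·(-5/4) + (1/9)·(-3/4) = -43/36.

-43/36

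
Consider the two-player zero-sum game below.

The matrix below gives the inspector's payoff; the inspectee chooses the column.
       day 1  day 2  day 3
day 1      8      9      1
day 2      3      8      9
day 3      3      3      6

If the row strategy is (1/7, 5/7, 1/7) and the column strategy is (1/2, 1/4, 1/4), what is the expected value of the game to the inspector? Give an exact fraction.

Against (1/2, 1/4, 1/4), each row's expected payoff is day 1: 13/2; day 2: 23/4; day 3: 15/4.
Taking the (1/7, 5/7, 1/7)-weighted average: (1/7)·(13/2) + (5/7)·(23/4) + (1/7)·(15/4) = 39/7.

39/7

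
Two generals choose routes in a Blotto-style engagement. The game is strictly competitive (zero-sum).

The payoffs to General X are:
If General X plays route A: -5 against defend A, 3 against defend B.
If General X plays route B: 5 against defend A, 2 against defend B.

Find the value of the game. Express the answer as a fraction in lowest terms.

25/11

Row minima are -5 and 2, so General X's maximin is 2; column maxima are 5 and 3, so General Y's minimax is 3. These differ, so the equilibrium is in mixed strategies.
Let General X play route A with probability p. General Y is indifferent when −5p + 5(1−p) = 3p + 2(1−p), giving p = 3/11.
Let General Y play defend A with probability q. General X is indifferent when −5q + 3(1−q) = 5q + 2(1−q), giving q = 1/11.
The value is -5·(1/11) + (3)·(10/11) = 25/11.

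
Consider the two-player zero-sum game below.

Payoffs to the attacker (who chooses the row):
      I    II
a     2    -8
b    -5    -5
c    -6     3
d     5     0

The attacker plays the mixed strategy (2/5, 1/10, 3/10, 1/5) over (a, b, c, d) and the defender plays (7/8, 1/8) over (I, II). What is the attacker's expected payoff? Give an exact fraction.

Against (7/8, 1/8), each row's expected payoff is a: 3/4; b: -5; c: -39/8; d: 35/8.
Taking the (2/5, 1/10, 3/10, 1/5)-weighted average: (2/5)·(3/4) + (1/10)·(-5) + (3/10)·(-39/8) + (1/5)·(35/8) = -63/80.

-63/80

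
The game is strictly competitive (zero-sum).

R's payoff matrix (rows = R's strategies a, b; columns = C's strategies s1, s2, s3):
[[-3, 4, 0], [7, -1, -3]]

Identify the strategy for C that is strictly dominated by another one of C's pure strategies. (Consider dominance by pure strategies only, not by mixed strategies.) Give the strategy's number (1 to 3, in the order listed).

2

C prefers columns that give R less. Compare s2 with s3: 0 < 4, -3 < -1.
So s3 strictly dominates s2 for C; s2 is strictly dominated.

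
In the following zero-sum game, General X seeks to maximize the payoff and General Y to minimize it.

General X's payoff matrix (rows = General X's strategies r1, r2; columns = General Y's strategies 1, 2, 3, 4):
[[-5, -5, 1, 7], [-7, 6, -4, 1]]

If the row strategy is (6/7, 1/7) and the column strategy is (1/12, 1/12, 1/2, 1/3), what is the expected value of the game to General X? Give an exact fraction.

Against (1/12, 1/12, 1/2, 1/3), each row's expected payoff is r1: 2; r2: -7/4.
Taking the (6/7, 1/7)-weighted average: (6/7)·(2) + (1/7)·(-7/4) = 41/28.

41/28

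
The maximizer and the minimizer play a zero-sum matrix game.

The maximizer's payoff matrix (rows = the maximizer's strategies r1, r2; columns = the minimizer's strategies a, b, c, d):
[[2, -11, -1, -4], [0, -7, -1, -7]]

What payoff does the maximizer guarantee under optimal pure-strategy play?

Row minima: -11, -7 → the maximizer's maximin is -7.
Column maxima: 2, -7, -1, -4 → the minimizer's minimax is -7.
They coincide at (r2, b), so the value is -7.

-7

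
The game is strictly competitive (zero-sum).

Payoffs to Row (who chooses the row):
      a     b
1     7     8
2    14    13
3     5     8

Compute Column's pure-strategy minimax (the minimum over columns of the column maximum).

The worst case (largest entry) in each column is a: 14, b: 13.
The best (smallest) of these is 13.

13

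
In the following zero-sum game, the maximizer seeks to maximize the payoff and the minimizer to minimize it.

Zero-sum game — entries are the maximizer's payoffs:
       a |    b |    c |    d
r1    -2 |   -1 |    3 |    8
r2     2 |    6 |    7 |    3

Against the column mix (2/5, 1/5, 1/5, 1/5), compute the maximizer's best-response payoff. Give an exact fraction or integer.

4

r1: (-2)·(2/5) + (-1)·(1/5) + (3)·(1/5) + (8)·(1/5) = 6/5.
r2: (2)·(2/5) + (6)·(1/5) + (7)·(1/5) + (3)·(1/5) = 4.
The best pure response is r2 with expected payoff 4.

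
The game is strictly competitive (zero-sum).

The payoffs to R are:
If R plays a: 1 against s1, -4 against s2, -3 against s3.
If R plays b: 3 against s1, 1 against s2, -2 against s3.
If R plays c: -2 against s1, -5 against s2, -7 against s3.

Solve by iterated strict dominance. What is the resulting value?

-2

Row a is strictly dominated by row b (3>1, 1>-4, -2>-3); eliminate a.
Column s2 is strictly dominated by s3 for C (-2<1, -7<-5); eliminate s2.
Row c is strictly dominated by row b (3>-2, -2>-7); eliminate c.
Column s1 is strictly dominated by s3 for C (-2<3); eliminate s1.
Only (b, s3) remains, with payoff -2.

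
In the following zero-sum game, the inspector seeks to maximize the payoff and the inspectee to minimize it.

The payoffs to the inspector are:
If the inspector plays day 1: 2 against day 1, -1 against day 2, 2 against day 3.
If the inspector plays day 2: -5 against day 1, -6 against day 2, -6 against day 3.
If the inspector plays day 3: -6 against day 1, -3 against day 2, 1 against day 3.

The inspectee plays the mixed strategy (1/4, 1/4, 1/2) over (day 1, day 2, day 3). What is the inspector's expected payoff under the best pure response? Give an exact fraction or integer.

5/4

day 1: (2)·(1/4) + (-1)·(1/4) + (2)·(1/2) = 5/4.
day 2: (-5)·(1/4) + (-6)·(1/4) + (-6)·(1/2) = -23/4.
day 3: (-6)·(1/4) + (-3)·(1/4) + (1)·(1/2) = -7/4.
The best pure response is day 1 with expected payoff 5/4.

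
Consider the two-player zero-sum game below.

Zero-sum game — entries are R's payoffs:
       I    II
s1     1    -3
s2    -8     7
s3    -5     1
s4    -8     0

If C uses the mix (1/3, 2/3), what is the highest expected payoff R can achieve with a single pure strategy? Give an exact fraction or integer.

s1: (1)·(1/3) + (-3)·(2/3) = -5/3.
s2: (-8)·(1/3) + (7)·(2/3) = 2.
s3: (-5)·(1/3) + (1)·(2/3) = -1.
s4: (-8)·(1/3) + (0)·(2/3) = -8/3.
The best pure response is s2 with expected payoff 2.

2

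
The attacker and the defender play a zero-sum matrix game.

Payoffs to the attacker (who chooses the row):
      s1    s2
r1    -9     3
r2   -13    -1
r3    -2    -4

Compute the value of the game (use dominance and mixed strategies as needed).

-3

Row r2 is strictly dominated by row r1, so the attacker never plays it.
The remaining 2×2 game on (r1, r3) × (s1, s2) has no saddle point. Let the attacker play r1 with probability p; indifference gives −9p − 2(1−p) = 3p − 4(1−p), so p = 1/7.
Similarly the defender's optimal q on s1 is 1/2, and the value is -9·(1/2) + (3)·(1/2) = -3.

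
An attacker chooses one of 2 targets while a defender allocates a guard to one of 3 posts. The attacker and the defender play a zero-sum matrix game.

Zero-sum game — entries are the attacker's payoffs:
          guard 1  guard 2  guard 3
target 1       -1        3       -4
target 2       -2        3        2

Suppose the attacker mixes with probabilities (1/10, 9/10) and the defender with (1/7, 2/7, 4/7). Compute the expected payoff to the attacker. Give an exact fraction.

Against (1/7, 2/7, 4/7), each row's expected payoff is target 1: -11/7; target 2: 12/7.
Taking the (1/10, 9/10)-weighted average: (1/10)·(-11/7) + (9/10)·(12/7) = 97/70.

97/70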